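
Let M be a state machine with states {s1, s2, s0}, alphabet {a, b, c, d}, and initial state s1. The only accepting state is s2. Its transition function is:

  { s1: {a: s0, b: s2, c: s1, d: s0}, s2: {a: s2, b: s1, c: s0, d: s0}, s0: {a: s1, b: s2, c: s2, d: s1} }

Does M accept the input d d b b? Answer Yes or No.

No

s1 → s0 → s1 → s2 → s1
End state s1 is not accepting.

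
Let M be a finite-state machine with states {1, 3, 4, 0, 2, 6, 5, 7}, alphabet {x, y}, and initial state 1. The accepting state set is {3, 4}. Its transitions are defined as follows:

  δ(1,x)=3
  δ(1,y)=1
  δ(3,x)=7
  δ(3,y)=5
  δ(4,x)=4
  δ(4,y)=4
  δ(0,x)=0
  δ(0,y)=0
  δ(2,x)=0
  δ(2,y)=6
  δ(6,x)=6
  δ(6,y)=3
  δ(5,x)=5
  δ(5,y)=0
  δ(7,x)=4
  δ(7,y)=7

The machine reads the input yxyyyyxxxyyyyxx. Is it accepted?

No

1 → 1 → 3 → 5 → 0 → 0 → 0 → 0 → 0 → 0 → 0 → 0 → 0 → 0 → 0 → 0
End state 0 is not accepting.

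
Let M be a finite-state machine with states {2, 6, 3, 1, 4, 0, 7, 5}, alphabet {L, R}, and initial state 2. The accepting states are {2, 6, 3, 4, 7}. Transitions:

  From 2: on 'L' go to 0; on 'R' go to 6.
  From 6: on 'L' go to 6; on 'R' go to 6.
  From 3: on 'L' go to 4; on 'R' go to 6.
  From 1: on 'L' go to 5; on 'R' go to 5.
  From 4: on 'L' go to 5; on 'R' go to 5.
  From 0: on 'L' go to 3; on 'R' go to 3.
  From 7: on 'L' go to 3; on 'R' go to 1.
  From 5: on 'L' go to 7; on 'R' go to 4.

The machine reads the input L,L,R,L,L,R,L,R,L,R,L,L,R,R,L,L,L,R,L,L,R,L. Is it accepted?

2 → 0 → 3 → 6 → 6 → 6 → 6 → 6 → 6 → 6 → 6 → 6 → 6 → 6 → 6 → 6 → 6 → 6 → 6 → 6 → 6 → 6 → 6
End state 6 is accepting.

Yes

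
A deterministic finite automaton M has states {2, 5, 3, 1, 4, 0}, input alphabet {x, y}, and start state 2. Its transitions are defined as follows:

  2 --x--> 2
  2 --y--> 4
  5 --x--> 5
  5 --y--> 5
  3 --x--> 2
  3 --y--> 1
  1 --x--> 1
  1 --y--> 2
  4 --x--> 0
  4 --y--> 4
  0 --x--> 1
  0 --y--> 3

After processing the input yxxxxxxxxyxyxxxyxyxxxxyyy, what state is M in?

start at 2
read 'y': 2 → 4
read 'x': 4 → 0
read 'x': 0 → 1
read 'x': 1 → 1
read 'x': 1 → 1
read 'x': 1 → 1
read 'x': 1 → 1
read 'x': 1 → 1
read 'x': 1 → 1
read 'y': 1 → 2
read 'x': 2 → 2
read 'y': 2 → 4
read 'x': 4 → 0
read 'x': 0 → 1
read 'x': 1 → 1
read 'y': 1 → 2
read 'x': 2 → 2
read 'y': 2 → 4
read 'x': 4 → 0
read 'x': 0 → 1
read 'x': 1 → 1
read 'x': 1 → 1
read 'y': 1 → 2
read 'y': 2 → 4
read 'y': 4 → 4

4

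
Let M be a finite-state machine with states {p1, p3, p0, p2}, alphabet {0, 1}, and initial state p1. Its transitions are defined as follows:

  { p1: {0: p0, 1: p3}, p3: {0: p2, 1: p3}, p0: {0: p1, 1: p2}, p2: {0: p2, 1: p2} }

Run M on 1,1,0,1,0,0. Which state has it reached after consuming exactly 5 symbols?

p2

start at p1
read '1': p1 → p3
read '1': p3 → p3
read '0': p3 → p2
read '1': p2 → p2
read '0': p2 → p2
After 5 symbols: p2.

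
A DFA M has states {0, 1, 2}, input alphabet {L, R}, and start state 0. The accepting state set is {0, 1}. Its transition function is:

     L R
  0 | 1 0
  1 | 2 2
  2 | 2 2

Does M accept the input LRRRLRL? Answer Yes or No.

No

start at 0
read 'L': 0 → 1
read 'R': 1 → 2
read 'R': 2 → 2
read 'R': 2 → 2
read 'L': 2 → 2
read 'R': 2 → 2
read 'L': 2 → 2
End state 2 is not accepting.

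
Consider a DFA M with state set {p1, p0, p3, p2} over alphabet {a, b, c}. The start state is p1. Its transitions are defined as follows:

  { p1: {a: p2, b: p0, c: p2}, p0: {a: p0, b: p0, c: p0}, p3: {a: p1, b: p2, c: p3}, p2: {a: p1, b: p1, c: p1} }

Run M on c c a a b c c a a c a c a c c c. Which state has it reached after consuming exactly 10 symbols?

Trace: p1 -c-> p2 -c-> p1 -a-> p2 -a-> p1 -b-> p0 -c-> p0 -c-> p0 -a-> p0 -a-> p0 -c-> p0
After 10 symbols: p0.

p0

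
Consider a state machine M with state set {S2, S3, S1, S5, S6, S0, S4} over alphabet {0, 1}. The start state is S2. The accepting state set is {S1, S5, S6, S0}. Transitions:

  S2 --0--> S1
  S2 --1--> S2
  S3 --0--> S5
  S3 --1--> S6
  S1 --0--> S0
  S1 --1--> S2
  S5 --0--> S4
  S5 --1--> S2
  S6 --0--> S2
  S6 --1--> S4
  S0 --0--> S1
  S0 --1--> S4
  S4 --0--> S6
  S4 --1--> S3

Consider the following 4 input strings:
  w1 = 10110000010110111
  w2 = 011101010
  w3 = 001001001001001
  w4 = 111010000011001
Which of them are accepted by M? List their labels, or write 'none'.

w1: S2 → S2 → S1 → S2 → S2 → S1 → S0 → S1 → S0 → S1 → S2 → S1 → S2 → S2 → S1 → S2 → S2 → S2  → end S2, rejected
w2: S2 → S1 → S2 → S2 → S2 → S1 → S2 → S1 → S2 → S1  → end S1, accepted
w3: S2 → S1 → S0 → S4 → S6 → S2 → S2 → S1 → S0 → S4 → S6 → S2 → S2 → S1 → S0 → S4  → end S4, rejected
w4: S2 → S2 → S2 → S2 → S1 → S2 → S1 → S0 → S1 → S0 → S1 → S2 → S2 → S1 → S0 → S4  → end S4, rejected

w2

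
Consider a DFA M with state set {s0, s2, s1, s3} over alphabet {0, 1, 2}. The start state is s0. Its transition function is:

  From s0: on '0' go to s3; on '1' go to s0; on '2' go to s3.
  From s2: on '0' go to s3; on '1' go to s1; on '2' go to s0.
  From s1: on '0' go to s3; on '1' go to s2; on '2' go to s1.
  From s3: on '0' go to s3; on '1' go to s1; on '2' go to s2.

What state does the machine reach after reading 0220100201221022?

s0

s0 → s3 → s2 → s0 → s3 → s1 → s3 → s3 → s2 → s3 → s1 → s1 → s1 → s2 → s3 → s2 → s0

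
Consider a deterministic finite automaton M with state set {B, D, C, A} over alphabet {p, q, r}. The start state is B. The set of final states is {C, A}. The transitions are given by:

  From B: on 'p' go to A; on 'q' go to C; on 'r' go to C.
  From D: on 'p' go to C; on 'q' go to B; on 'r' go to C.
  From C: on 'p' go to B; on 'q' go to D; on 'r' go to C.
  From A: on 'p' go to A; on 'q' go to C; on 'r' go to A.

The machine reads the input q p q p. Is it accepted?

No

start at B
read 'q': B → C
read 'p': C → B
read 'q': B → C
read 'p': C → B
End state B is not accepting.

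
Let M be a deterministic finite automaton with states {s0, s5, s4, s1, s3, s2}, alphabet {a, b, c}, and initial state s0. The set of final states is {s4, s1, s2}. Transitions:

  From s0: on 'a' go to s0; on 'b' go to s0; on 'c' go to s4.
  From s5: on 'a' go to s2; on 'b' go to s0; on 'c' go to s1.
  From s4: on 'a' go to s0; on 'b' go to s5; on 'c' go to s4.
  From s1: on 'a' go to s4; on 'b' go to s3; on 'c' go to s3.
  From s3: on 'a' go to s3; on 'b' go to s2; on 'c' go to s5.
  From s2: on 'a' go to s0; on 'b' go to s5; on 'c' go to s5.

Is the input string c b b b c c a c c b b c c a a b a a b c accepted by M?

start at s0
read 'c': s0 → s4
read 'b': s4 → s5
read 'b': s5 → s0
read 'b': s0 → s0
read 'c': s0 → s4
read 'c': s4 → s4
read 'a': s4 → s0
read 'c': s0 → s4
read 'c': s4 → s4
read 'b': s4 → s5
read 'b': s5 → s0
read 'c': s0 → s4
read 'c': s4 → s4
read 'a': s4 → s0
read 'a': s0 → s0
read 'b': s0 → s0
read 'a': s0 → s0
read 'a': s0 → s0
read 'b': s0 → s0
read 'c': s0 → s4
End state s4 is accepting.

Yes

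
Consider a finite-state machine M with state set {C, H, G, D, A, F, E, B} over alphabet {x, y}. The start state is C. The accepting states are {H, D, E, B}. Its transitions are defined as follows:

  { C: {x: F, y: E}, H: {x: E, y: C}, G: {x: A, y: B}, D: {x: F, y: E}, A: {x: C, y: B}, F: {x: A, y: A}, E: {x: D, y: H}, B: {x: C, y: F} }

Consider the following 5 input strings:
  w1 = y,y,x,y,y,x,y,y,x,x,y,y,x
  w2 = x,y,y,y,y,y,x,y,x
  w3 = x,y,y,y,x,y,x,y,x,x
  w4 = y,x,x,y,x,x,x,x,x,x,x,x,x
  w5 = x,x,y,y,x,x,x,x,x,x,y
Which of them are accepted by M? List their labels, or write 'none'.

w2

w1:
  start at C
  read 'y': C → E
  read 'y': E → H
  read 'x': H → E
  read 'y': E → H
  read 'y': H → C
  read 'x': C → F
  read 'y': F → A
  read 'y': A → B
  read 'x': B → C
  read 'x': C → F
  read 'y': F → A
  read 'y': A → B
  read 'x': B → C
  end C, rejected
w2:
  start at C
  read 'x': C → F
  read 'y': F → A
  read 'y': A → B
  read 'y': B → F
  read 'y': F → A
  read 'y': A → B
  read 'x': B → C
  read 'y': C → E
  read 'x': E → D
  end D, accepted
w3:
  start at C
  read 'x': C → F
  read 'y': F → A
  read 'y': A → B
  read 'y': B → F
  read 'x': F → A
  read 'y': A → B
  read 'x': B → C
  read 'y': C → E
  read 'x': E → D
  read 'x': D → F
  end F, rejected
w4:
  start at C
  read 'y': C → E
  read 'x': E → D
  read 'x': D → F
  read 'y': F → A
  read 'x': A → C
  read 'x': C → F
  read 'x': F → A
  read 'x': A → C
  read 'x': C → F
  read 'x': F → A
  read 'x': A → C
  read 'x': C → F
  read 'x': F → A
  end A, rejected
w5:
  start at C
  read 'x': C → F
  read 'x': F → A
  read 'y': A → B
  read 'y': B → F
  read 'x': F → A
  read 'x': A → C
  read 'x': C → F
  read 'x': F → A
  read 'x': A → C
  read 'x': C → F
  read 'y': F → A
  end A, rejected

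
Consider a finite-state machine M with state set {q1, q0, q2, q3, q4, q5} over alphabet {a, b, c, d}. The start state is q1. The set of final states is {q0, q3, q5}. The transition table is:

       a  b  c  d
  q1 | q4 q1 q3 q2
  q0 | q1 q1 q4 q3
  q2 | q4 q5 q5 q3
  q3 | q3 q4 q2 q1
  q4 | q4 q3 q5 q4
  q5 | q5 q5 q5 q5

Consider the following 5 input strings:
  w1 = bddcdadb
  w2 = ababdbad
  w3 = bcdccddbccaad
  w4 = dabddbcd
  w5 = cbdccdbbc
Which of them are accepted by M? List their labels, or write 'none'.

w4, w5

w1: q1 → q1 → q2 → q3 → q2 → q3 → q3 → q1 → q1  → end q1, rejected
w2: q1 → q4 → q3 → q3 → q4 → q4 → q3 → q3 → q1  → end q1, rejected
w3: q1 → q1 → q3 → q1 → q3 → q2 → q3 → q1 → q1 → q3 → q2 → q4 → q4 → q4  → end q4, rejected
w4: q1 → q2 → q4 → q3 → q1 → q2 → q5 → q5 → q5  → end q5, accepted
w5: q1 → q3 → q4 → q4 → q5 → q5 → q5 → q5 → q5 → q5  → end q5, accepted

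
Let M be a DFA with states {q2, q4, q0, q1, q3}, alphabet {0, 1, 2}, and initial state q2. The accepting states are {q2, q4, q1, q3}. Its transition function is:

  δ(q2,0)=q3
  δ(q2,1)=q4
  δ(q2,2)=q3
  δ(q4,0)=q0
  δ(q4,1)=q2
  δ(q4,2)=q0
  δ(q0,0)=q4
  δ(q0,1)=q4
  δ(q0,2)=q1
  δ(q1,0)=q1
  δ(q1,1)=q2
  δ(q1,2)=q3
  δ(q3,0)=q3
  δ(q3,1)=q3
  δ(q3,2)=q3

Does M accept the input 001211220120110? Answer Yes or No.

Trace: q2 -0-> q3 -0-> q3 -1-> q3 -2-> q3 -1-> q3 -1-> q3 -2-> q3 -2-> q3 -0-> q3 -1-> q3 -2-> q3 -0-> q3 -1-> q3 -1-> q3 -0-> q3
End state q3 is accepting.

Yes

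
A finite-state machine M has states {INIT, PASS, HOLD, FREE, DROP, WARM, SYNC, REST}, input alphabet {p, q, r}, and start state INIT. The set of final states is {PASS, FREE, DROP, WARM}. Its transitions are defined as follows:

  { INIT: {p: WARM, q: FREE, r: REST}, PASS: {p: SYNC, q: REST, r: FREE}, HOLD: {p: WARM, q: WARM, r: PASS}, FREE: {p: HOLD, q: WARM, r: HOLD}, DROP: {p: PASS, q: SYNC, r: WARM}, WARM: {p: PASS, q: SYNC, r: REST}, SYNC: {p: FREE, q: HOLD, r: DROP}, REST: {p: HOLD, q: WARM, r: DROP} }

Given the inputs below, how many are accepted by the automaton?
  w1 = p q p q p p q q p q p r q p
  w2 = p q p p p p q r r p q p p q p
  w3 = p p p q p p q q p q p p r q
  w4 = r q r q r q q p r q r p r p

w1: Trace: INIT -p-> WARM -q-> SYNC -p-> FREE -q-> WARM -p-> PASS -p-> SYNC -q-> HOLD -q-> WARM -p-> PASS -q-> REST -p-> HOLD -r-> PASS -q-> REST -p-> HOLD  → end HOLD, rejected
w2: Trace: INIT -p-> WARM -q-> SYNC -p-> FREE -p-> HOLD -p-> WARM -p-> PASS -q-> REST -r-> DROP -r-> WARM -p-> PASS -q-> REST -p-> HOLD -p-> WARM -q-> SYNC -p-> FREE  → end FREE, accepted
w3: Trace: INIT -p-> WARM -p-> PASS -p-> SYNC -q-> HOLD -p-> WARM -p-> PASS -q-> REST -q-> WARM -p-> PASS -q-> REST -p-> HOLD -p-> WARM -r-> REST -q-> WARM  → end WARM, accepted
w4: Trace: INIT -r-> REST -q-> WARM -r-> REST -q-> WARM -r-> REST -q-> WARM -q-> SYNC -p-> FREE -r-> HOLD -q-> WARM -r-> REST -p-> HOLD -r-> PASS -p-> SYNC  → end SYNC, rejected

2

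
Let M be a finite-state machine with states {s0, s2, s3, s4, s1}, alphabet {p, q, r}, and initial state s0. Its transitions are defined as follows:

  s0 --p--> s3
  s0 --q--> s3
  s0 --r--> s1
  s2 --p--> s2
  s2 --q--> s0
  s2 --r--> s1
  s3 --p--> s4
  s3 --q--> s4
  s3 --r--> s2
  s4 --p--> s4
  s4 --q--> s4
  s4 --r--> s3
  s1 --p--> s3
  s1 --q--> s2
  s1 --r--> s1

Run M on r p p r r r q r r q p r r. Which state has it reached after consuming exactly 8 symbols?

s1

Trace: s0 -r-> s1 -p-> s3 -p-> s4 -r-> s3 -r-> s2 -r-> s1 -q-> s2 -r-> s1
After 8 symbols: s1.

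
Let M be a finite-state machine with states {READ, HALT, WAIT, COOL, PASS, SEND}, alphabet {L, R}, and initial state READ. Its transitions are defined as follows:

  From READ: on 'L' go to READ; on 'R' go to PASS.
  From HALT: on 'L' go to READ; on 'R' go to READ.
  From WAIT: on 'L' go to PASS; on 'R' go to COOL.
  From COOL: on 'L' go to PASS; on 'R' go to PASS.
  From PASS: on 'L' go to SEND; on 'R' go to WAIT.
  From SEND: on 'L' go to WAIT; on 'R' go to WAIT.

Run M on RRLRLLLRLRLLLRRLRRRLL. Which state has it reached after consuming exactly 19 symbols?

start at READ
read 'R': READ → PASS
read 'R': PASS → WAIT
read 'L': WAIT → PASS
read 'R': PASS → WAIT
read 'L': WAIT → PASS
read 'L': PASS → SEND
read 'L': SEND → WAIT
read 'R': WAIT → COOL
read 'L': COOL → PASS
read 'R': PASS → WAIT
read 'L': WAIT → PASS
read 'L': PASS → SEND
read 'L': SEND → WAIT
read 'R': WAIT → COOL
read 'R': COOL → PASS
read 'L': PASS → SEND
read 'R': SEND → WAIT
read 'R': WAIT → COOL
read 'R': COOL → PASS
After 19 symbols: PASS.

PASS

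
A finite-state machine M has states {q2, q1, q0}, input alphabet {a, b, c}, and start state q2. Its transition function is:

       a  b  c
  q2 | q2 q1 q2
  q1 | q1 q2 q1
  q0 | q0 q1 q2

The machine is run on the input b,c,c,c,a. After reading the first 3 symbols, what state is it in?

q2 → q1 → q1 → q1
After 3 symbols: q1.

q1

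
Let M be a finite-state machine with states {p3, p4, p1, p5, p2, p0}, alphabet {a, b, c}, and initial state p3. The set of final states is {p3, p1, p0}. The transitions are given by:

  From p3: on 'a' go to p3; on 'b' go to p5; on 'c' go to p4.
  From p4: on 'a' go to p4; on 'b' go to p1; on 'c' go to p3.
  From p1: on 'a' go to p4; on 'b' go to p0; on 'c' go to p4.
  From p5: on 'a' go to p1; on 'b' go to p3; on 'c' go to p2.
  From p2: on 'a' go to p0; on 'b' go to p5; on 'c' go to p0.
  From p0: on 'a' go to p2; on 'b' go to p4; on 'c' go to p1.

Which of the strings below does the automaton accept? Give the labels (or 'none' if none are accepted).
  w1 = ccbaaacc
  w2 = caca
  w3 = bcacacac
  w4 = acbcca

w2, w4

w1:
  start at p3
  read 'c': p3 → p4
  read 'c': p4 → p3
  read 'b': p3 → p5
  read 'a': p5 → p1
  read 'a': p1 → p4
  read 'a': p4 → p4
  read 'c': p4 → p3
  read 'c': p3 → p4
  end p4, rejected
w2:
  start at p3
  read 'c': p3 → p4
  read 'a': p4 → p4
  read 'c': p4 → p3
  read 'a': p3 → p3
  end p3, accepted
w3:
  start at p3
  read 'b': p3 → p5
  read 'c': p5 → p2
  read 'a': p2 → p0
  read 'c': p0 → p1
  read 'a': p1 → p4
  read 'c': p4 → p3
  read 'a': p3 → p3
  read 'c': p3 → p4
  end p4, rejected
w4:
  start at p3
  read 'a': p3 → p3
  read 'c': p3 → p4
  read 'b': p4 → p1
  read 'c': p1 → p4
  read 'c': p4 → p3
  read 'a': p3 → p3
  end p3, accepted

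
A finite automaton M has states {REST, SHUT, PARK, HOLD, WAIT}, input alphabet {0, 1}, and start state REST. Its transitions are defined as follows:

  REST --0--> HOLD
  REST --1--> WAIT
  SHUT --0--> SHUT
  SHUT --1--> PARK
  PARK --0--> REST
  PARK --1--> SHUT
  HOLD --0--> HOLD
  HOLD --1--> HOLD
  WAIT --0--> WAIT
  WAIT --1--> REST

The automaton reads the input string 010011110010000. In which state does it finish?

REST → HOLD → HOLD → HOLD → HOLD → HOLD → HOLD → HOLD → HOLD → HOLD → HOLD → HOLD → HOLD → HOLD → HOLD → HOLD

HOLD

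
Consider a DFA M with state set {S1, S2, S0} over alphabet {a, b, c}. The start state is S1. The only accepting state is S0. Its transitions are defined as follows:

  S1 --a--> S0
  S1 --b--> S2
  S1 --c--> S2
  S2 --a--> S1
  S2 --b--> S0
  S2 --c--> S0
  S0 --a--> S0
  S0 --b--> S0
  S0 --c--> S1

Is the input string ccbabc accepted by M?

No

start at S1
read 'c': S1 → S2
read 'c': S2 → S0
read 'b': S0 → S0
read 'a': S0 → S0
read 'b': S0 → S0
read 'c': S0 → S1
End state S1 is not accepting.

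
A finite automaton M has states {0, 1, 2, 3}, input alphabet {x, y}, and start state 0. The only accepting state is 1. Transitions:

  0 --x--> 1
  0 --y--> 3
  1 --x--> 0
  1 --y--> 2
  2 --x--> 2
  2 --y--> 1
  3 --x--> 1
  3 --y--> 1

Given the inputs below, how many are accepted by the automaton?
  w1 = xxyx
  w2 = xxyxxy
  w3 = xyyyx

w1:
  start at 0
  read 'x': 0 → 1
  read 'x': 1 → 0
  read 'y': 0 → 3
  read 'x': 3 → 1
  end 1, accepted
w2:
  start at 0
  read 'x': 0 → 1
  read 'x': 1 → 0
  read 'y': 0 → 3
  read 'x': 3 → 1
  read 'x': 1 → 0
  read 'y': 0 → 3
  end 3, rejected
w3:
  start at 0
  read 'x': 0 → 1
  read 'y': 1 → 2
  read 'y': 2 → 1
  read 'y': 1 → 2
  read 'x': 2 → 2
  end 2, rejected

1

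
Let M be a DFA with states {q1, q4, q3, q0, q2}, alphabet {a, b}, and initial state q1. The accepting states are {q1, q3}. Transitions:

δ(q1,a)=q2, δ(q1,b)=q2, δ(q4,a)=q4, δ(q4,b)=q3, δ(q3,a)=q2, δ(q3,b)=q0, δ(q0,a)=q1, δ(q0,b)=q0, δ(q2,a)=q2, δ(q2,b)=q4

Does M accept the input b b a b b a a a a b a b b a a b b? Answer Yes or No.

Yes

q1 → q2 → q4 → q4 → q3 → q0 → q1 → q2 → q2 → q2 → q4 → q4 → q3 → q0 → q1 → q2 → q4 → q3
End state q3 is accepting.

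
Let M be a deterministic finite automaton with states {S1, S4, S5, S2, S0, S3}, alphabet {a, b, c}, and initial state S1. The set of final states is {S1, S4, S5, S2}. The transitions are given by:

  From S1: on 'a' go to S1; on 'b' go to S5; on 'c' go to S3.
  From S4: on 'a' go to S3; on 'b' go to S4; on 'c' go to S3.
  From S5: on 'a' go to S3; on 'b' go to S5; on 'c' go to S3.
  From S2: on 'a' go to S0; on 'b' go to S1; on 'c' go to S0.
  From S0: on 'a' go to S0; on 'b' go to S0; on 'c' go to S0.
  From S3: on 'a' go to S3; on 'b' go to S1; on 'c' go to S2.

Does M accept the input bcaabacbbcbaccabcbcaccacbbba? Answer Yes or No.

No

S1 → S5 → S3 → S3 → S3 → S1 → S1 → S3 → S1 → S5 → S3 → S1 → S1 → S3 → S2 → S0 → S0 → S0 → S0 → S0 → S0 → S0 → S0 → S0 → S0 → S0 → S0 → S0 → S0
End state S0 is not accepting.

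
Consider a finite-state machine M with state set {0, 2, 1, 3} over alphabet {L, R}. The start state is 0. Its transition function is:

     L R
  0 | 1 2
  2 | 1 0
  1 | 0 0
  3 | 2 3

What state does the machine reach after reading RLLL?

1

start at 0
read 'R': 0 → 2
read 'L': 2 → 1
read 'L': 1 → 0
read 'L': 0 → 1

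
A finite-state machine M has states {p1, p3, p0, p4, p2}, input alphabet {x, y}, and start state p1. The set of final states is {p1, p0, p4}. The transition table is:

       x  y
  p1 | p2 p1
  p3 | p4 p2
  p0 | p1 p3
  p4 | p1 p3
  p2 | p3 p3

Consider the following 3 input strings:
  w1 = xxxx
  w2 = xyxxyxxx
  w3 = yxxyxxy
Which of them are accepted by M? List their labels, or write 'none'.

w1:
  start at p1
  read 'x': p1 → p2
  read 'x': p2 → p3
  read 'x': p3 → p4
  read 'x': p4 → p1
  end p1, accepted
w2:
  start at p1
  read 'x': p1 → p2
  read 'y': p2 → p3
  read 'x': p3 → p4
  read 'x': p4 → p1
  read 'y': p1 → p1
  read 'x': p1 → p2
  read 'x': p2 → p3
  read 'x': p3 → p4
  end p4, accepted
w3:
  start at p1
  read 'y': p1 → p1
  read 'x': p1 → p2
  read 'x': p2 → p3
  read 'y': p3 → p2
  read 'x': p2 → p3
  read 'x': p3 → p4
  read 'y': p4 → p3
  end p3, rejected

w1, w2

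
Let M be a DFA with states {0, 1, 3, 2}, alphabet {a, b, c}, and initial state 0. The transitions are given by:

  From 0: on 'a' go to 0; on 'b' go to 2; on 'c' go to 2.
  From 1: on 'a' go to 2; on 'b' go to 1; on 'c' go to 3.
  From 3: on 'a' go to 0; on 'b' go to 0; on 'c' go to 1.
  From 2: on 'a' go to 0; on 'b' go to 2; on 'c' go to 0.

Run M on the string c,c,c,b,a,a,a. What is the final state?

0

Trace: 0 -c-> 2 -c-> 0 -c-> 2 -b-> 2 -a-> 0 -a-> 0 -a-> 0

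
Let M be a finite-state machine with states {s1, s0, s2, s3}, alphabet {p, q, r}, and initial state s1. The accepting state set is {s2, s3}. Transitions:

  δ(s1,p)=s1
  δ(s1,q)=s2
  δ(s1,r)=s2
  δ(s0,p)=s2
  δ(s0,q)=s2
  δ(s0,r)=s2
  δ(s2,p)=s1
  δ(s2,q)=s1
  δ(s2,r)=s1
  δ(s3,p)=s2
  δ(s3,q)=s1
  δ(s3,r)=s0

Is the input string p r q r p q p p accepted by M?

No

s1 → s1 → s2 → s1 → s2 → s1 → s2 → s1 → s1
End state s1 is not accepting.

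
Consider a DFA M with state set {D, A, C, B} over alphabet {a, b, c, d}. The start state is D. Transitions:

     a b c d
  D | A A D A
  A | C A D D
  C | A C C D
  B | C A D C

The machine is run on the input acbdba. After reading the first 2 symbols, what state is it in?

D

D → A → D
After 2 symbols: D.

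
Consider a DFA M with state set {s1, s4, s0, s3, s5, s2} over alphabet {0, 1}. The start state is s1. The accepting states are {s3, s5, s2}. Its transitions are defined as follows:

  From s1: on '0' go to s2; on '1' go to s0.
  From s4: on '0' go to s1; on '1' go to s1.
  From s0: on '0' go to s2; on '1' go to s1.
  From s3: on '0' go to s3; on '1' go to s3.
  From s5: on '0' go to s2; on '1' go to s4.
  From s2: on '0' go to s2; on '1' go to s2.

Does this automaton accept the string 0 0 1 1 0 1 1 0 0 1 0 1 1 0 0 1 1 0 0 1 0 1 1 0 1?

Trace: s1 -0-> s2 -0-> s2 -1-> s2 -1-> s2 -0-> s2 -1-> s2 -1-> s2 -0-> s2 -0-> s2 -1-> s2 -0-> s2 -1-> s2 -1-> s2 -0-> s2 -0-> s2 -1-> s2 -1-> s2 -0-> s2 -0-> s2 -1-> s2 -0-> s2 -1-> s2 -1-> s2 -0-> s2 -1-> s2
End state s2 is accepting.

Yes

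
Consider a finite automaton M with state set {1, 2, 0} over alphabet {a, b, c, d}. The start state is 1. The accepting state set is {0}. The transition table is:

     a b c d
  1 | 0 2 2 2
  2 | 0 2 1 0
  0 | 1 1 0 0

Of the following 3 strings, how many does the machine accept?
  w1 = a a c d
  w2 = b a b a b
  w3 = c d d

2

w1: 1 → 0 → 1 → 2 → 0  → end 0, accepted
w2: 1 → 2 → 0 → 1 → 0 → 1  → end 1, rejected
w3: 1 → 2 → 0 → 0  → end 0, accepted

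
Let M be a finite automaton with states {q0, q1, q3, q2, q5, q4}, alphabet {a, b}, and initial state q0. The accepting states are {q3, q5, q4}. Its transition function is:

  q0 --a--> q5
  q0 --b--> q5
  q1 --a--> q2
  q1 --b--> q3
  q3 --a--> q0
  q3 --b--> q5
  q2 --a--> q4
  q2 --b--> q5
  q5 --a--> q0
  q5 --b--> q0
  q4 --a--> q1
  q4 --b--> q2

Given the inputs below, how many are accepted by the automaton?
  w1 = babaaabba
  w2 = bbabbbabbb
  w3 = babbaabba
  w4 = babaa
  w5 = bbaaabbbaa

w1:
  start at q0
  read 'b': q0 → q5
  read 'a': q5 → q0
  read 'b': q0 → q5
  read 'a': q5 → q0
  read 'a': q0 → q5
  read 'a': q5 → q0
  read 'b': q0 → q5
  read 'b': q5 → q0
  read 'a': q0 → q5
  end q5, accepted
w2:
  start at q0
  read 'b': q0 → q5
  read 'b': q5 → q0
  read 'a': q0 → q5
  read 'b': q5 → q0
  read 'b': q0 → q5
  read 'b': q5 → q0
  read 'a': q0 → q5
  read 'b': q5 → q0
  read 'b': q0 → q5
  read 'b': q5 → q0
  end q0, rejected
w3:
  start at q0
  read 'b': q0 → q5
  read 'a': q5 → q0
  read 'b': q0 → q5
  read 'b': q5 → q0
  read 'a': q0 → q5
  read 'a': q5 → q0
  read 'b': q0 → q5
  read 'b': q5 → q0
  read 'a': q0 → q5
  end q5, accepted
w4:
  start at q0
  read 'b': q0 → q5
  read 'a': q5 → q0
  read 'b': q0 → q5
  read 'a': q5 → q0
  read 'a': q0 → q5
  end q5, accepted
w5:
  start at q0
  read 'b': q0 → q5
  read 'b': q5 → q0
  read 'a': q0 → q5
  read 'a': q5 → q0
  read 'a': q0 → q5
  read 'b': q5 → q0
  read 'b': q0 → q5
  read 'b': q5 → q0
  read 'a': q0 → q5
  read 'a': q5 → q0
  end q0, rejected

3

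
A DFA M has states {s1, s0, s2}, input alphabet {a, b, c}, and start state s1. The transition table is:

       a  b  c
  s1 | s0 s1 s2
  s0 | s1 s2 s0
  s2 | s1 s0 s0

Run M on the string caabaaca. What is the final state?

s1

s1 → s2 → s1 → s0 → s2 → s1 → s0 → s0 → s1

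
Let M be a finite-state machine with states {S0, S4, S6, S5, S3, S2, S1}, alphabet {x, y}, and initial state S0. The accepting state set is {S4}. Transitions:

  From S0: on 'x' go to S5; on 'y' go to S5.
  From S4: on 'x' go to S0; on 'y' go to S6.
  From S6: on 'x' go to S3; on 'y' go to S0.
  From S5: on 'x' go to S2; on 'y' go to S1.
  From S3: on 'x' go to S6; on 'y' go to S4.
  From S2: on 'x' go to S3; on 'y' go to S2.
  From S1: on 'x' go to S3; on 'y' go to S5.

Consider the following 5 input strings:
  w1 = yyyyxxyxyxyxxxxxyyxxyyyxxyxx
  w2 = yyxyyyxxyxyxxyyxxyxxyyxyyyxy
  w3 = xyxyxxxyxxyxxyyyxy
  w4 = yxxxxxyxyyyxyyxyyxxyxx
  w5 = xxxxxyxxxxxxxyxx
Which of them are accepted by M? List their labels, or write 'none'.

w2, w3

w1: S0 → S5 → S1 → S5 → S1 → S3 → S6 → S0 → S5 → S1 → S3 → S4 → S0 → S5 → S2 → S3 → S6 → S0 → S5 → S2 → S3 → S4 → S6 → S0 → S5 → S2 → S2 → S3 → S6  → end S6, rejected
w2: S0 → S5 → S1 → S3 → S4 → S6 → S0 → S5 → S2 → S2 → S3 → S4 → S0 → S5 → S1 → S5 → S2 → S3 → S4 → S0 → S5 → S1 → S5 → S2 → S2 → S2 → S2 → S3 → S4  → end S4, accepted
w3: S0 → S5 → S1 → S3 → S4 → S0 → S5 → S2 → S2 → S3 → S6 → S0 → S5 → S2 → S2 → S2 → S2 → S3 → S4  → end S4, accepted
w4: S0 → S5 → S2 → S3 → S6 → S3 → S6 → S0 → S5 → S1 → S5 → S1 → S3 → S4 → S6 → S3 → S4 → S6 → S3 → S6 → S0 → S5 → S2  → end S2, rejected
w5: S0 → S5 → S2 → S3 → S6 → S3 → S4 → S0 → S5 → S2 → S3 → S6 → S3 → S6 → S0 → S5 → S2  → end S2, rejected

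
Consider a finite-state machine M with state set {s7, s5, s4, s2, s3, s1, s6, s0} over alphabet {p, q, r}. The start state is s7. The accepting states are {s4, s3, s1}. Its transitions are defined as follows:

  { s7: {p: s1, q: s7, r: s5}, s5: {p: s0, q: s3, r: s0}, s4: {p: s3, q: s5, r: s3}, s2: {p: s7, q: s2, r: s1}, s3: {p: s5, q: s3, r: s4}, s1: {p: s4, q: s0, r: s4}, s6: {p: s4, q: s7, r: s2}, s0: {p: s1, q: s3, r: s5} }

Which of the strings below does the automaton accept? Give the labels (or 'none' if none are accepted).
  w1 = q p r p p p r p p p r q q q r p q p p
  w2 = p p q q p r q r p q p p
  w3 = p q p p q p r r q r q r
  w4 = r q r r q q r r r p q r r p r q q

w1: Trace: s7 -q-> s7 -p-> s1 -r-> s4 -p-> s3 -p-> s5 -p-> s0 -r-> s5 -p-> s0 -p-> s1 -p-> s4 -r-> s3 -q-> s3 -q-> s3 -q-> s3 -r-> s4 -p-> s3 -q-> s3 -p-> s5 -p-> s0  → end s0, rejected
w2: Trace: s7 -p-> s1 -p-> s4 -q-> s5 -q-> s3 -p-> s5 -r-> s0 -q-> s3 -r-> s4 -p-> s3 -q-> s3 -p-> s5 -p-> s0  → end s0, rejected
w3: Trace: s7 -p-> s1 -q-> s0 -p-> s1 -p-> s4 -q-> s5 -p-> s0 -r-> s5 -r-> s0 -q-> s3 -r-> s4 -q-> s5 -r-> s0  → end s0, rejected
w4: Trace: s7 -r-> s5 -q-> s3 -r-> s4 -r-> s3 -q-> s3 -q-> s3 -r-> s4 -r-> s3 -r-> s4 -p-> s3 -q-> s3 -r-> s4 -r-> s3 -p-> s5 -r-> s0 -q-> s3 -q-> s3  → end s3, accepted

w4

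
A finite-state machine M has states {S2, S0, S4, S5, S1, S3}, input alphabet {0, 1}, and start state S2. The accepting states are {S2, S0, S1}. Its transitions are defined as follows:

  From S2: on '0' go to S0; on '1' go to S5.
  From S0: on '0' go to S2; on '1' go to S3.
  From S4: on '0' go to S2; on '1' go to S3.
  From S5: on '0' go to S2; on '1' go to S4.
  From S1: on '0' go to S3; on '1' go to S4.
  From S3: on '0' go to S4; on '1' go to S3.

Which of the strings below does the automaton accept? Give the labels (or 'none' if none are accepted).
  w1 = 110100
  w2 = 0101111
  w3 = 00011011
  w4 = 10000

w1, w4

w1: Trace: S2 -1-> S5 -1-> S4 -0-> S2 -1-> S5 -0-> S2 -0-> S0  → end S0, accepted
w2: Trace: S2 -0-> S0 -1-> S3 -0-> S4 -1-> S3 -1-> S3 -1-> S3 -1-> S3  → end S3, rejected
w3: Trace: S2 -0-> S0 -0-> S2 -0-> S0 -1-> S3 -1-> S3 -0-> S4 -1-> S3 -1-> S3  → end S3, rejected
w4: Trace: S2 -1-> S5 -0-> S2 -0-> S0 -0-> S2 -0-> S0  → end S0, accepted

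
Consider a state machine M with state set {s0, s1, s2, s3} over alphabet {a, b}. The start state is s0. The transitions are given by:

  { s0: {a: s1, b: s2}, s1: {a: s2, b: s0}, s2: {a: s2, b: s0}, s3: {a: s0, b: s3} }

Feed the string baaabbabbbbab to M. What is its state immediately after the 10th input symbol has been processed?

start at s0
read 'b': s0 → s2
read 'a': s2 → s2
read 'a': s2 → s2
read 'a': s2 → s2
read 'b': s2 → s0
read 'b': s0 → s2
read 'a': s2 → s2
read 'b': s2 → s0
read 'b': s0 → s2
read 'b': s2 → s0
After 10 symbols: s0.

s0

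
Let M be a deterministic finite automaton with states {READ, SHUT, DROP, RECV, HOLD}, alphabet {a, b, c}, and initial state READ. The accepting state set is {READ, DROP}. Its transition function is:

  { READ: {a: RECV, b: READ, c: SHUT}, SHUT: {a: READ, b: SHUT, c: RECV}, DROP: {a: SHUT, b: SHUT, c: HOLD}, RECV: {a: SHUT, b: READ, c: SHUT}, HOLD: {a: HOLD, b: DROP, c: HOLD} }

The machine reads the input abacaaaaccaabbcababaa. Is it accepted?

READ → RECV → READ → RECV → SHUT → READ → RECV → SHUT → READ → SHUT → RECV → SHUT → READ → READ → READ → SHUT → READ → READ → RECV → READ → RECV → SHUT
End state SHUT is not accepting.

No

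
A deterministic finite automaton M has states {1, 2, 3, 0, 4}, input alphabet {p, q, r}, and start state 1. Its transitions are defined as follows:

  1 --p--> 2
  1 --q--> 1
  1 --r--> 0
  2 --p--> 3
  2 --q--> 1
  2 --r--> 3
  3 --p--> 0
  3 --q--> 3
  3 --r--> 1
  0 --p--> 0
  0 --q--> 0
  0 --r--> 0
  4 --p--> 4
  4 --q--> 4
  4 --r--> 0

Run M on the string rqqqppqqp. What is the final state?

1 → 0 → 0 → 0 → 0 → 0 → 0 → 0 → 0 → 0

0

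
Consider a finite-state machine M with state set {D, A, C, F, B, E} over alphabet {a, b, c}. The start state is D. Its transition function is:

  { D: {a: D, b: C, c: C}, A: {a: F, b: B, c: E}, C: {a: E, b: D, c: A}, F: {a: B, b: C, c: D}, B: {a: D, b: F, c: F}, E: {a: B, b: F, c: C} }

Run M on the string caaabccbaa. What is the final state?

Trace: D -c-> C -a-> E -a-> B -a-> D -b-> C -c-> A -c-> E -b-> F -a-> B -a-> D

D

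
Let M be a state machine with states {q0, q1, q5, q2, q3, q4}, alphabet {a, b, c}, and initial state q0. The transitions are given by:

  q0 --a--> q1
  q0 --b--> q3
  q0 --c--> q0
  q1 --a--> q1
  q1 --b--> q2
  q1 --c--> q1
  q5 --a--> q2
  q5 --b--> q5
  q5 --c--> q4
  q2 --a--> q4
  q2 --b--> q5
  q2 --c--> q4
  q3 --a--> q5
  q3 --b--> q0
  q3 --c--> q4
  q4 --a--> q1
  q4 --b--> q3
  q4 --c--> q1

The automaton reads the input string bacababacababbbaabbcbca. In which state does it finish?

q1

Trace: q0 -b-> q3 -a-> q5 -c-> q4 -a-> q1 -b-> q2 -a-> q4 -b-> q3 -a-> q5 -c-> q4 -a-> q1 -b-> q2 -a-> q4 -b-> q3 -b-> q0 -b-> q3 -a-> q5 -a-> q2 -b-> q5 -b-> q5 -c-> q4 -b-> q3 -c-> q4 -a-> q1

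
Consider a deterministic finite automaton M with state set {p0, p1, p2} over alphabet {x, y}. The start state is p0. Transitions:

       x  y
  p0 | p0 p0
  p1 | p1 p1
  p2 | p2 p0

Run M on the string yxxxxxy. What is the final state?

p0

Trace: p0 -y-> p0 -x-> p0 -x-> p0 -x-> p0 -x-> p0 -x-> p0 -y-> p0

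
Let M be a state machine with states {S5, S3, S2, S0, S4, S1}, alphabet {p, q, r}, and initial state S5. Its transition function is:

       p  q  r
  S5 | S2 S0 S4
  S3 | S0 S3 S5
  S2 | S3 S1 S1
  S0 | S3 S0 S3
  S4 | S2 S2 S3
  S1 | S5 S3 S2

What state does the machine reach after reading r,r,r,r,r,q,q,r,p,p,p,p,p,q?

Trace: S5 -r-> S4 -r-> S3 -r-> S5 -r-> S4 -r-> S3 -q-> S3 -q-> S3 -r-> S5 -p-> S2 -p-> S3 -p-> S0 -p-> S3 -p-> S0 -q-> S0

S0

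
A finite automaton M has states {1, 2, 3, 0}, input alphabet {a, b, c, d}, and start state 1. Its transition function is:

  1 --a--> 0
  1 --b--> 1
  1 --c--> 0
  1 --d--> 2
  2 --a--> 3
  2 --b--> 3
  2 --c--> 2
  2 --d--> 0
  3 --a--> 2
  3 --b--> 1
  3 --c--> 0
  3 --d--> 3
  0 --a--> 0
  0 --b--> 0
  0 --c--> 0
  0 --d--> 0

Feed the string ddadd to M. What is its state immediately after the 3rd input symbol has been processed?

1 → 2 → 0 → 0
After 3 symbols: 0.

0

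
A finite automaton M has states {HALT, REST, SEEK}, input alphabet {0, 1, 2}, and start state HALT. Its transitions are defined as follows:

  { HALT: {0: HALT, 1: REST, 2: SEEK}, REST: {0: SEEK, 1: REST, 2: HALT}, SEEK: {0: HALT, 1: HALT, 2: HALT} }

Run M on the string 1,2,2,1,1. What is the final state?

start at HALT
read '1': HALT → REST
read '2': REST → HALT
read '2': HALT → SEEK
read '1': SEEK → HALT
read '1': HALT → REST

REST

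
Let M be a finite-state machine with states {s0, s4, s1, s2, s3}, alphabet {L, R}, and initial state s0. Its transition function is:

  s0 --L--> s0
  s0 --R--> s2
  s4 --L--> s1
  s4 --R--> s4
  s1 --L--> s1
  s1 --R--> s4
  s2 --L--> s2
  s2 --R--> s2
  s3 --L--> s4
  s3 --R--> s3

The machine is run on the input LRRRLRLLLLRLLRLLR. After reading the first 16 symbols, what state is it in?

start at s0
read 'L': s0 → s0
read 'R': s0 → s2
read 'R': s2 → s2
read 'R': s2 → s2
read 'L': s2 → s2
read 'R': s2 → s2
read 'L': s2 → s2
read 'L': s2 → s2
read 'L': s2 → s2
read 'L': s2 → s2
read 'R': s2 → s2
read 'L': s2 → s2
read 'L': s2 → s2
read 'R': s2 → s2
read 'L': s2 → s2
read 'L': s2 → s2
After 16 symbols: s2.

s2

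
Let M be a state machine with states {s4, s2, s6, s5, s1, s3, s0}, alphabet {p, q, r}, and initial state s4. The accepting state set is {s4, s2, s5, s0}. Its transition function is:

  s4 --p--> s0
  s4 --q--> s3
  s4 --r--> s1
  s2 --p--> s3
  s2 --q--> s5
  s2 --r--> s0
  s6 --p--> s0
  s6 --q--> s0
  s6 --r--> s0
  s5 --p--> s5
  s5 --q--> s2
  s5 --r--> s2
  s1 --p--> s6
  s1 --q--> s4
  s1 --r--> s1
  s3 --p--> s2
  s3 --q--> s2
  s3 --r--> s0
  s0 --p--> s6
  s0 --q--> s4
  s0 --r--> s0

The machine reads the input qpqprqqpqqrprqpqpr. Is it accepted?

Yes

s4 → s3 → s2 → s5 → s5 → s2 → s5 → s2 → s3 → s2 → s5 → s2 → s3 → s0 → s4 → s0 → s4 → s0 → s0
End state s0 is accepting.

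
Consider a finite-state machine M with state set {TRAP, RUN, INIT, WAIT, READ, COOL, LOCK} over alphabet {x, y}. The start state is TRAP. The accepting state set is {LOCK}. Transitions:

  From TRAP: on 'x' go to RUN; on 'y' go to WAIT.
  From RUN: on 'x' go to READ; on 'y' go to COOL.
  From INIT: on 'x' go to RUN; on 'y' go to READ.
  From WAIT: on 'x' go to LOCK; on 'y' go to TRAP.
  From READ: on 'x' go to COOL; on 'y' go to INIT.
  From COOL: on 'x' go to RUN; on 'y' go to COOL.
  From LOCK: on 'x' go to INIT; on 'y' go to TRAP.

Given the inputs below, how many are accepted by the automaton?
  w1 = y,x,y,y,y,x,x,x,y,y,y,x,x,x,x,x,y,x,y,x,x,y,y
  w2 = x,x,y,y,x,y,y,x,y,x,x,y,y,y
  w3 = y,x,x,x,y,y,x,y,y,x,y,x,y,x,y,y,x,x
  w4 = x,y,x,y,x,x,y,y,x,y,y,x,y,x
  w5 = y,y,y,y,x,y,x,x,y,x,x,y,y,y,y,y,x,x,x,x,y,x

0

w1: TRAP → WAIT → LOCK → TRAP → WAIT → TRAP → RUN → READ → COOL → COOL → COOL → COOL → RUN → READ → COOL → RUN → READ → INIT → RUN → COOL → RUN → READ → INIT → READ  → end READ, rejected
w2: TRAP → RUN → READ → INIT → READ → COOL → COOL → COOL → RUN → COOL → RUN → READ → INIT → READ → INIT  → end INIT, rejected
w3: TRAP → WAIT → LOCK → INIT → RUN → COOL → COOL → RUN → COOL → COOL → RUN → COOL → RUN → COOL → RUN → COOL → COOL → RUN → READ  → end READ, rejected
w4: TRAP → RUN → COOL → RUN → COOL → RUN → READ → INIT → READ → COOL → COOL → COOL → RUN → COOL → RUN  → end RUN, rejected
w5: TRAP → WAIT → TRAP → WAIT → TRAP → RUN → COOL → RUN → READ → INIT → RUN → READ → INIT → READ → INIT → READ → INIT → RUN → READ → COOL → RUN → COOL → RUN  → end RUN, rejected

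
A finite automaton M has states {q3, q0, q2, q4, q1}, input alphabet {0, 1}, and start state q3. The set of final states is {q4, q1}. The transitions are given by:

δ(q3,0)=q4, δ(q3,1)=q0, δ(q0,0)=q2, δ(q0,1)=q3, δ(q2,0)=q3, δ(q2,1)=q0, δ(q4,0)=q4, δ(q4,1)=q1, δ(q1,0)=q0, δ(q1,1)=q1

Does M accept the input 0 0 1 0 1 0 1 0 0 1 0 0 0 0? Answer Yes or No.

Yes

Trace: q3 -0-> q4 -0-> q4 -1-> q1 -0-> q0 -1-> q3 -0-> q4 -1-> q1 -0-> q0 -0-> q2 -1-> q0 -0-> q2 -0-> q3 -0-> q4 -0-> q4
End state q4 is accepting.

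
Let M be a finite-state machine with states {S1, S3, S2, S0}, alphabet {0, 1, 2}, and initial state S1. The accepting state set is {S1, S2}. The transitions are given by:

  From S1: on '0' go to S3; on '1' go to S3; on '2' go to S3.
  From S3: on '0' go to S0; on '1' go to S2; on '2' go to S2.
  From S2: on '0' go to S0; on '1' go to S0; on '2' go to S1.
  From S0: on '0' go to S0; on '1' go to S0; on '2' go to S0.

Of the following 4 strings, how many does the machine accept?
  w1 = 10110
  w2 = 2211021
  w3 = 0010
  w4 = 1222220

w1: Trace: S1 -1-> S3 -0-> S0 -1-> S0 -1-> S0 -0-> S0  → end S0, rejected
w2: Trace: S1 -2-> S3 -2-> S2 -1-> S0 -1-> S0 -0-> S0 -2-> S0 -1-> S0  → end S0, rejected
w3: Trace: S1 -0-> S3 -0-> S0 -1-> S0 -0-> S0  → end S0, rejected
w4: Trace: S1 -1-> S3 -2-> S2 -2-> S1 -2-> S3 -2-> S2 -2-> S1 -0-> S3  → end S3, rejected

0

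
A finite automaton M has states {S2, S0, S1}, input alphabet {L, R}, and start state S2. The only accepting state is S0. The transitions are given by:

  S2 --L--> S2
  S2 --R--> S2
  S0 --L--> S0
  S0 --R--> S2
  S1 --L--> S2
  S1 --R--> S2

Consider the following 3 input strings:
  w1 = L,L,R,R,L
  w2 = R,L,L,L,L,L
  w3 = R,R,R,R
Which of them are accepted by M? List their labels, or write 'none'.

w1: Trace: S2 -L-> S2 -L-> S2 -R-> S2 -R-> S2 -L-> S2  → end S2, rejected
w2: Trace: S2 -R-> S2 -L-> S2 -L-> S2 -L-> S2 -L-> S2 -L-> S2  → end S2, rejected
w3: Trace: S2 -R-> S2 -R-> S2 -R-> S2 -R-> S2  → end S2, rejected

none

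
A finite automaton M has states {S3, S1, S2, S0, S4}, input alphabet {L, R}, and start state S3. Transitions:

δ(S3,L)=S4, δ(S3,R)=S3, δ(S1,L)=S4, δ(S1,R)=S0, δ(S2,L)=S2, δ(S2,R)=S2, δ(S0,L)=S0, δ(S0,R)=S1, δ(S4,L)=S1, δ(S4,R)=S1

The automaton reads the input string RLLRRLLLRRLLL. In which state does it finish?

S0

S3 → S3 → S4 → S1 → S0 → S1 → S4 → S1 → S4 → S1 → S0 → S0 → S0 → S0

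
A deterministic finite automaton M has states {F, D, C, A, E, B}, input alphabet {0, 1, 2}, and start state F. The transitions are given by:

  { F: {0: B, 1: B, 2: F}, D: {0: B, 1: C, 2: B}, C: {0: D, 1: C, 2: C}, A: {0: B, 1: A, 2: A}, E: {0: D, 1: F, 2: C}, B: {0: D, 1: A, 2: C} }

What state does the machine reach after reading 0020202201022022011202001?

A

Trace: F -0-> B -0-> D -2-> B -0-> D -2-> B -0-> D -2-> B -2-> C -0-> D -1-> C -0-> D -2-> B -2-> C -0-> D -2-> B -2-> C -0-> D -1-> C -1-> C -2-> C -0-> D -2-> B -0-> D -0-> B -1-> A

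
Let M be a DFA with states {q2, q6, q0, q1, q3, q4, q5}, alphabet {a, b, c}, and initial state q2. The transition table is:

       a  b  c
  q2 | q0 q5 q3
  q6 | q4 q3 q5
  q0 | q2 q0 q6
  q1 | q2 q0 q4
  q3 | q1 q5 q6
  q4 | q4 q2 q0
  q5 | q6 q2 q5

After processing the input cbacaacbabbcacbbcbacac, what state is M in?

q0

start at q2
read 'c': q2 → q3
read 'b': q3 → q5
read 'a': q5 → q6
read 'c': q6 → q5
read 'a': q5 → q6
read 'a': q6 → q4
read 'c': q4 → q0
read 'b': q0 → q0
read 'a': q0 → q2
read 'b': q2 → q5
read 'b': q5 → q2
read 'c': q2 → q3
read 'a': q3 → q1
read 'c': q1 → q4
read 'b': q4 → q2
read 'b': q2 → q5
read 'c': q5 → q5
read 'b': q5 → q2
read 'a': q2 → q0
read 'c': q0 → q6
read 'a': q6 → q4
read 'c': q4 → q0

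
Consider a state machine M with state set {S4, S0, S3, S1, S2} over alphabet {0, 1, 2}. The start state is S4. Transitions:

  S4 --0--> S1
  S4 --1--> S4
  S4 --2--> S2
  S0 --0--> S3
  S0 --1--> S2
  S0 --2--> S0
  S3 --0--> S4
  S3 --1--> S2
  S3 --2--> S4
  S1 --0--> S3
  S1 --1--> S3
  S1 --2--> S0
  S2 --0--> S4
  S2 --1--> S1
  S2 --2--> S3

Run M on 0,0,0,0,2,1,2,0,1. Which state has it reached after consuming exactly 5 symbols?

Trace: S4 -0-> S1 -0-> S3 -0-> S4 -0-> S1 -2-> S0
After 5 symbols: S0.

S0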